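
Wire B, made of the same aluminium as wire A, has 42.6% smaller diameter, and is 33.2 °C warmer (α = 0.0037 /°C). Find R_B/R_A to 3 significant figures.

3.41

R ∝ ρL/d² with ρ ∝ (1+αΔT), so R_B/R_A = (1 − 42.6/100)⁻² × (1 + 0.0037×33.2)
= 3.035 × 1.123 = 3.41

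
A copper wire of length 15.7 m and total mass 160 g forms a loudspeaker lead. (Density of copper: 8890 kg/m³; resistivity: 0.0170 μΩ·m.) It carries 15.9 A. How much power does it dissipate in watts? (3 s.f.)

ρ = 0.0170 μΩ·m = 1.70×10^-8 Ω·m
A = m/(density·L) = 0.16/(8890×15.7) = 1.1464e-06 m²
R = ρL/A = (1.70×10^-8)(15.7)/(1.1464e-06) = 0.2328 Ω
P = I²R = (15.9)² × 0.2328 = 58.9 W

58.9 W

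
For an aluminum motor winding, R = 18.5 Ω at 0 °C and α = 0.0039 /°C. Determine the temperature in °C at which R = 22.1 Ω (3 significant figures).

49.9 °C

R = R₀(1 + α(T − T₀)) ⇒ T = T₀ + (R/R₀ − 1)/α
T = 0 + (22.1/18.5 − 1)/0.0039 = 0 + (0.1946)/0.0039 = 49.9 °C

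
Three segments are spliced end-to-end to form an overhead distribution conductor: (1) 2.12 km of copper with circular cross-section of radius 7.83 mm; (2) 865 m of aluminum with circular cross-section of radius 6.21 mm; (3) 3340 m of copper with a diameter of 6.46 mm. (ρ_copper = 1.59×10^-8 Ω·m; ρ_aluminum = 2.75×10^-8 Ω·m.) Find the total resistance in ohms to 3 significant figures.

Seg 1: A = πr² = π(7.8300e-03 m)² = 1.926e-04 m²
R_1 = (1.59×10^-8)(2120)/(1.926e-04) = 0.175 Ω
Seg 2: A = πr² = π(6.2100e-03 m)² = 1.212e-04 m²
R_2 = (2.75×10^-8)(865)/(1.212e-04) = 0.1963 Ω
Seg 3: A = π(d/2)² = π(3.2300e-03 m)² = 3.278e-05 m²
R_3 = (1.59×10^-8)(3340)/(3.278e-05) = 1.62 Ω
R_total = R_1 + R_2 + R_3 = 1.99 Ω

1.99 Ω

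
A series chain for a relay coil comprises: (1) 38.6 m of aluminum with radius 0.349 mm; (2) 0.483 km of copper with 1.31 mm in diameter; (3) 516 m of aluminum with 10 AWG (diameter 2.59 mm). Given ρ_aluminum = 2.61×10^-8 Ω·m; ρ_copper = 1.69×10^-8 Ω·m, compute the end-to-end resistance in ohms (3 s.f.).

11.2 Ω

Seg 1: A = πr² = π(3.4900e-04 m)² = 3.826e-07 m²
R_1 = (2.61×10^-8)(38.6)/(3.826e-07) = 2.633 Ω
Seg 2: A = π(d/2)² = π(6.5500e-04 m)² = 1.348e-06 m²
R_2 = (1.69×10^-8)(483)/(1.348e-06) = 6.056 Ω
Seg 3: A = π(2.59/2 mm)² = π(1.2950e-03 m)² = 5.269e-06 m²
R_3 = (2.61×10^-8)(516)/(5.269e-06) = 2.556 Ω
R_total = R_1 + R_2 + R_3 = 11.2 Ω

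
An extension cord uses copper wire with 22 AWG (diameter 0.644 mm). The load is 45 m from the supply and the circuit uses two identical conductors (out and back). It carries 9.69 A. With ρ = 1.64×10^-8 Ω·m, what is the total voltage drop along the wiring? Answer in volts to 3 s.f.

43.9 V

A = π(0.644/2 mm)² = π(3.2200e-04 m)² = 3.257e-07 m²
Total conductor length (both ways) L = 2 × 45 = 90 m
R = ρL/A = (1.64×10^-8)(90)/(3.257e-07) = 4.531 Ω
V = IR = 9.69 × 4.531 = 43.9 V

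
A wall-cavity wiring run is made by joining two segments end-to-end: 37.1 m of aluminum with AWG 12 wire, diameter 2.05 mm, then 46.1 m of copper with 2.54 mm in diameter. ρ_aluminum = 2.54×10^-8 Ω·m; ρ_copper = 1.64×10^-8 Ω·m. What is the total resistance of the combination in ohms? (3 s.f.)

Segment 1: A = π(2.05/2 mm)² = π(1.0250e-03 m)² = 3.301e-06 m²
R₁ = ρL/A = (2.54×10^-8)(37.1)/(3.301e-06) = 0.2855 Ω
Segment 2: A = π(d/2)² = π(1.2700e-03 m)² = 5.067e-06 m²
R₂ = (1.64×10^-8)(46.1)/(5.067e-06) = 0.1492 Ω
R = R₁ + R₂ = 0.435 Ω

0.435 Ω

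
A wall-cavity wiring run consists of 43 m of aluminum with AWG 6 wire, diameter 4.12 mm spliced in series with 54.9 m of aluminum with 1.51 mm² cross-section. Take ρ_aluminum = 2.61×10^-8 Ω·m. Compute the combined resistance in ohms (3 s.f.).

Segment 1: A = π(4.12/2 mm)² = π(2.0600e-03 m)² = 1.333e-05 m²
R₁ = ρL/A = (2.61×10^-8)(43)/(1.333e-05) = 0.08418 Ω
Segment 2: A = 1.51 mm² = 1.510e-06 m²
R₂ = (2.61×10^-8)(54.9)/(1.510e-06) = 0.9489 Ω
R = R₁ + R₂ = 1.03 Ω

1.03 Ω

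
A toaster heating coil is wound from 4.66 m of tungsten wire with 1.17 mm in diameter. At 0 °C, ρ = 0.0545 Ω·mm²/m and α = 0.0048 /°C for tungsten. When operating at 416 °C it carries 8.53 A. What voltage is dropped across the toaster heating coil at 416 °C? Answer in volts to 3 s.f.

ρ = 0.0545 Ω·mm²/m = 5.45×10^-8 Ω·m
A = π(d/2)² = π(5.8500e-04 m)² = 1.075e-06 m²
R₍0₎ = ρL/A = (5.45×10^-8)(4.66)/(1.075e-06) = 0.2362 Ω
R₍416₎ = R₍0₎(1 + αΔT) = 0.2362 × (1 + 0.0048×416) = 0.7079 Ω
V = IR = 8.53 × 0.7079 = 6.04 V

6.04 V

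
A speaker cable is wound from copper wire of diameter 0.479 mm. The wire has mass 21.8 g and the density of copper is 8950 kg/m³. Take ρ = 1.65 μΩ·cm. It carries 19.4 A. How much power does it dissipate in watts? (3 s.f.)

ρ = 1.65 μΩ·cm = 1.65×10^-8 Ω·m
A = π(d/2)² = π(2.3950e-04 m)² = 1.8020e-07 m²
L = m/(density·A) = 0.0218/(8950×1.8020e-07) = 13.52 m
R = ρL/A = (1.65×10^-8)(13.52)/(1.8020e-07) = 1.238 Ω
P = I²R = (19.4)² × 1.238 = 466 W

466 W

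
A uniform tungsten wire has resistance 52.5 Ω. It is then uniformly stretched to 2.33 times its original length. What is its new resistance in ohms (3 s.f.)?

Volume constant ⇒ A' = A/k with k = 2.33. R' = ρ(kL)/(A/k) = k²R.
R' = 5.429 × 52.5 = 285 Ω

285 Ω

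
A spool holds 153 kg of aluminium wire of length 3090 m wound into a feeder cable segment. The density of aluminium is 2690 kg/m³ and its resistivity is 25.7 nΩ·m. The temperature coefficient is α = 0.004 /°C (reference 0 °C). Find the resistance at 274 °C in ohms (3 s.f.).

9.04 Ω

ρ = 25.7 nΩ·m = 2.57×10^-8 Ω·m
A = m/(density·L) = 153/(2690×3090) = 1.8407e-05 m²
R = ρL/A = (2.57×10^-8)(3090)/(1.8407e-05) = 4.314 Ω
R(274 °C) = 4.314 × (1 + 0.004×274) = 9.04 Ω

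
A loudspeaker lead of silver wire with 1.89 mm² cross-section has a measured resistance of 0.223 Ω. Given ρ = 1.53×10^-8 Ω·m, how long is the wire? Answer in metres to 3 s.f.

A = 1.89 mm² = 1.890e-06 m²
L = RA/ρ = (0.223)(1.890e-06)/(1.53×10^-8) = 27.5 m

27.5 m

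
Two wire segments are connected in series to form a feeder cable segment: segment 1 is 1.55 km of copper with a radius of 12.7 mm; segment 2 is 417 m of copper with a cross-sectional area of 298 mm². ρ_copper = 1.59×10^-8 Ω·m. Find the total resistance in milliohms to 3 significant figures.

Segment 1: A = πr² = π(1.2700e-02 m)² = 5.067e-04 m²
R₁ = ρL/A = (1.59×10^-8)(1550)/(5.067e-04) = 0.04864 Ω
Segment 2: A = 298 mm² = 2.980e-04 m²
R₂ = (1.59×10^-8)(417)/(2.980e-04) = 0.02225 Ω
R = R₁ + R₂ = 70.9 mΩ

70.9 mΩ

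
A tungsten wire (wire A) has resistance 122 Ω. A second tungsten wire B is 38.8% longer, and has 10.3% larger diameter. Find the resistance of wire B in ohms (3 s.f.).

139 Ω

R ∝ L/d², so R_B/R_A = (1 + 38.8/100) × (1 + 10.3/100)⁻²
= 1.388 × 0.822 = 1.141
R_B = 1.141 × 122 = 139 Ω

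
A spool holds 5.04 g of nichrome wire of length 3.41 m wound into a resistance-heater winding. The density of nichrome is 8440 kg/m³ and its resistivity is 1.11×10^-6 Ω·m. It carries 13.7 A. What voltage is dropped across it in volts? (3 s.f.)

296 V

A = m/(density·L) = 0.00504/(8440×3.41) = 1.7512e-07 m²
R = ρL/A = (1.11×10^-6)(3.41)/(1.7512e-07) = 21.61 Ω
V = IR = 13.7 × 21.61 = 296 V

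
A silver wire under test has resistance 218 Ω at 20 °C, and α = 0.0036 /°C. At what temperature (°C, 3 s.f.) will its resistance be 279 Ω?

R = R₀(1 + α(T − T₀)) ⇒ T = T₀ + (R/R₀ − 1)/α
T = 20 + (279/218 − 1)/0.0036 = 20 + (0.2798)/0.0036 = 97.7 °C

97.7 °C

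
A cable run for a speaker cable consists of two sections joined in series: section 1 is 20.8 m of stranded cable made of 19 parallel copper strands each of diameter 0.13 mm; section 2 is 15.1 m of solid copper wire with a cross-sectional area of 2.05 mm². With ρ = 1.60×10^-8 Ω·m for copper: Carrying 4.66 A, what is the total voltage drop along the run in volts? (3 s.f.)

6.70 V

Section 1: A_strand = π(6.5000e-05)² = 1.327e-08 m²; R₁ = ρL/(N·A_s) = (1.60×10^-8)(20.8)/(19×1.327e-08) = 1.32 Ω
Section 2: A = 2.05 mm² = 2.050e-06 m²
R₂ = (1.60×10^-8)(15.1)/(2.050e-06) = 0.1179 Ω
R = R₁ + R₂ = 1.437 Ω
V = IR = 4.66 × 1.437 = 6.70 V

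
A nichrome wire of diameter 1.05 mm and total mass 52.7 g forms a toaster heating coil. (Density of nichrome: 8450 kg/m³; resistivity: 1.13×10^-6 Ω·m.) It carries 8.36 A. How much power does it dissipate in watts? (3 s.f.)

A = π(d/2)² = π(5.2500e-04 m)² = 8.6590e-07 m²
L = m/(density·A) = 0.0527/(8450×8.6590e-07) = 7.203 m
R = ρL/A = (1.13×10^-6)(7.203)/(8.6590e-07) = 9.399 Ω
P = I²R = (8.36)² × 9.399 = 657 W

657 W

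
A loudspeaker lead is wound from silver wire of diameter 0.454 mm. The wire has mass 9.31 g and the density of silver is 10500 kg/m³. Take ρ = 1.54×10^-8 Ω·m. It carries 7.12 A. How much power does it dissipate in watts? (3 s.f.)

A = π(d/2)² = π(2.2700e-04 m)² = 1.6188e-07 m²
L = m/(density·A) = 0.00931/(10500×1.6188e-07) = 5.477 m
R = ρL/A = (1.54×10^-8)(5.477)/(1.6188e-07) = 0.521 Ω
P = I²R = (7.12)² × 0.521 = 26.4 W

26.4 W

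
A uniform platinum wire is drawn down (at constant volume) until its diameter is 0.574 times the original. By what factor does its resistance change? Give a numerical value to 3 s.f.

Volume constant ⇒ L' = L/r² with r = 0.574. R' = ρL'/A' = ρ(L/r²)/(πr²d₀²/4) = R/r⁴.
Factor = 9.21

9.21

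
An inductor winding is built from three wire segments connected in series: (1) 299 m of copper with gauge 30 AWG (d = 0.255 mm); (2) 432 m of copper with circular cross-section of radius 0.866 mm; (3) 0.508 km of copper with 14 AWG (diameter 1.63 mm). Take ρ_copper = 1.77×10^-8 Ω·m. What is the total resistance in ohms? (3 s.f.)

111 Ω

Seg 1: A = π(0.255/2 mm)² = π(1.2750e-04 m)² = 5.107e-08 m²
R_1 = (1.77×10^-8)(299)/(5.107e-08) = 103.6 Ω
Seg 2: A = πr² = π(8.6600e-04 m)² = 2.356e-06 m²
R_2 = (1.77×10^-8)(432)/(2.356e-06) = 3.245 Ω
Seg 3: A = π(1.63/2 mm)² = π(8.1500e-04 m)² = 2.087e-06 m²
R_3 = (1.77×10^-8)(508)/(2.087e-06) = 4.309 Ω
R_total = R_1 + R_2 + R_3 = 111 Ω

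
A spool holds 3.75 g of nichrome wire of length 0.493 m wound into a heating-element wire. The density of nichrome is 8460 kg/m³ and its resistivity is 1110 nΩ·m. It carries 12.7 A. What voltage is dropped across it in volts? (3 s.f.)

7.73 V

ρ = 1110 nΩ·m = 1.11×10^-6 Ω·m
A = m/(density·L) = 0.00375/(8460×0.493) = 8.9911e-07 m²
R = ρL/A = (1.11×10^-6)(0.493)/(8.9911e-07) = 0.6086 Ω
V = IR = 12.7 × 0.6086 = 7.73 V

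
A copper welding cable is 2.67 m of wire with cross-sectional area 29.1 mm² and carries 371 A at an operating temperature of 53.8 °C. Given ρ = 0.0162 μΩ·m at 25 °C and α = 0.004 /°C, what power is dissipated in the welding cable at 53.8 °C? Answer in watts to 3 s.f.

228 W

ρ = 0.0162 μΩ·m = 1.62×10^-8 Ω·m
A = 29.1 mm² = 2.910e-05 m²
R₍25₎ = ρL/A = (1.62×10^-8)(2.67)/(2.910e-05) = 0.001486 Ω
R₍53.8₎ = R₍25₎(1 + αΔT) = 0.001486 × (1 + 0.004×28.8) = 0.001658 Ω
P = I²R = (371)² × 0.001658 = 228 W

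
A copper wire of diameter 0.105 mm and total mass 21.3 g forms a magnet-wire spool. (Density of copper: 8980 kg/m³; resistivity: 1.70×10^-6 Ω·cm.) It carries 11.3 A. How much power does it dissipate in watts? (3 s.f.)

ρ = 1.70×10^-6 Ω·cm = 1.70×10^-8 Ω·m
A = π(d/2)² = π(5.2500e-05 m)² = 8.6590e-09 m²
L = m/(density·A) = 0.0213/(8980×8.6590e-09) = 273.9 m
R = ρL/A = (1.70×10^-8)(273.9)/(8.6590e-09) = 537.8 Ω
P = I²R = (11.3)² × 537.8 = 68700 W

68700 W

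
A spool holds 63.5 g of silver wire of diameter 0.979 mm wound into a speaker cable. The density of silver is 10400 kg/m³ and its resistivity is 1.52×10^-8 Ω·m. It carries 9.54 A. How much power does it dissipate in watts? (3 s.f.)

14.9 W

A = π(d/2)² = π(4.8950e-04 m)² = 7.5276e-07 m²
L = m/(density·A) = 0.0635/(10400×7.5276e-07) = 8.111 m
R = ρL/A = (1.52×10^-8)(8.111)/(7.5276e-07) = 0.1638 Ω
P = I²R = (9.54)² × 0.1638 = 14.9 W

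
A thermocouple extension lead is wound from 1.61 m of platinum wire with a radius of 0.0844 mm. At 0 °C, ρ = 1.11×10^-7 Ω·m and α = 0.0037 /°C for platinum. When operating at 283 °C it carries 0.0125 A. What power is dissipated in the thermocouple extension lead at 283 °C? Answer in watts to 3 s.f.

A = πr² = π(8.4400e-05 m)² = 2.238e-08 m²
R₍0₎ = ρL/A = (1.11×10^-7)(1.61)/(2.238e-08) = 7.986 Ω
R₍283₎ = R₍0₎(1 + αΔT) = 7.986 × (1 + 0.0037×283) = 16.35 Ω
P = I²R = (0.0125)² × 16.35 = 0.00255 W

0.00255 W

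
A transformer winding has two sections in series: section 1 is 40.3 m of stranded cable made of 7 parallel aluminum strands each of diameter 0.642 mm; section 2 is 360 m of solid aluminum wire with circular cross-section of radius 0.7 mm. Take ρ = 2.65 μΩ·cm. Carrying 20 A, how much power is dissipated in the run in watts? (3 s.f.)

2670 W

ρ = 2.65 μΩ·cm = 2.65×10^-8 Ω·m
Section 1: A_strand = π(3.2100e-04)² = 3.237e-07 m²; R₁ = ρL/(N·A_s) = (2.65×10^-8)(40.3)/(7×3.237e-07) = 0.4713 Ω
Section 2: A = πr² = π(7.0000e-04 m)² = 1.539e-06 m²
R₂ = (2.65×10^-8)(360)/(1.539e-06) = 6.197 Ω
R = R₁ + R₂ = 6.669 Ω
P = I²R = (20)² × 6.669 = 2670 W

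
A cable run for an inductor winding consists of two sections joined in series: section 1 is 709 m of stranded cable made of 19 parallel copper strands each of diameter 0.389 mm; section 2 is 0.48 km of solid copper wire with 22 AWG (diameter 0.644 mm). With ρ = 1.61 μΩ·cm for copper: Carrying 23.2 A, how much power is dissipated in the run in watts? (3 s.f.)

15500 W

ρ = 1.61 μΩ·cm = 1.61×10^-8 Ω·m
Section 1: A_strand = π(1.9450e-04)² = 1.188e-07 m²; R₁ = ρL/(N·A_s) = (1.61×10^-8)(709)/(19×1.188e-07) = 5.055 Ω
Section 2: A = π(0.644/2 mm)² = π(3.2200e-04 m)² = 3.257e-07 m²
R₂ = (1.61×10^-8)(480)/(3.257e-07) = 23.72 Ω
R = R₁ + R₂ = 28.78 Ω
P = I²R = (23.2)² × 28.78 = 15500 W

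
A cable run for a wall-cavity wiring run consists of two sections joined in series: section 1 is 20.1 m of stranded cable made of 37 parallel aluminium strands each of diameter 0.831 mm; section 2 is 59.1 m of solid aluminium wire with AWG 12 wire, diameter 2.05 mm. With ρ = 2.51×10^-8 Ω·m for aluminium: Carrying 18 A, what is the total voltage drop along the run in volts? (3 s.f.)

8.54 V

Section 1: A_strand = π(4.1550e-04)² = 5.424e-07 m²; R₁ = ρL/(N·A_s) = (2.51×10^-8)(20.1)/(37×5.424e-07) = 0.02514 Ω
Section 2: A = π(2.05/2 mm)² = π(1.0250e-03 m)² = 3.301e-06 m²
R₂ = (2.51×10^-8)(59.1)/(3.301e-06) = 0.4494 Ω
R = R₁ + R₂ = 0.4746 Ω
V = IR = 18 × 0.4746 = 8.54 V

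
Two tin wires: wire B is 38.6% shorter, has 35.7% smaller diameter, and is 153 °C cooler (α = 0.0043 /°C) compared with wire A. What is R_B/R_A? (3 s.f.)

R ∝ ρL/d² with ρ ∝ (1+αΔT), so R_B/R_A = (1 − 38.6/100) × (1 − 35.7/100)⁻² × (1 − 0.0043×153)
= 0.614 × 2.419 × 0.3421 = 0.508

0.508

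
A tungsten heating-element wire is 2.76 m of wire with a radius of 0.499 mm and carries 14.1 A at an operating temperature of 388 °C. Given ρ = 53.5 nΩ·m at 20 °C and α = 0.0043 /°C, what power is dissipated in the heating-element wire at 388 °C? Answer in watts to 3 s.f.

ρ = 53.5 nΩ·m = 5.35×10^-8 Ω·m
A = πr² = π(4.9900e-04 m)² = 7.823e-07 m²
R₍20₎ = ρL/A = (5.35×10^-8)(2.76)/(7.823e-07) = 0.1888 Ω
R₍388₎ = R₍20₎(1 + αΔT) = 0.1888 × (1 + 0.0043×368) = 0.4875 Ω
P = I²R = (14.1)² × 0.4875 = 96.9 W

96.9 W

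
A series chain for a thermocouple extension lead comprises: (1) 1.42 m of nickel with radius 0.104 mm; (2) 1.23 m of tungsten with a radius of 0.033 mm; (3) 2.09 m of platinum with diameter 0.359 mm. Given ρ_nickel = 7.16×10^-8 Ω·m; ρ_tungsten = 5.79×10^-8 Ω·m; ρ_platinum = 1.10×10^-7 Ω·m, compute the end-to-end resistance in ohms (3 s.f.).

Seg 1: A = πr² = π(1.0400e-04 m)² = 3.398e-08 m²
R_1 = (7.16×10^-8)(1.42)/(3.398e-08) = 2.992 Ω
Seg 2: A = πr² = π(3.3000e-05 m)² = 3.421e-09 m²
R_2 = (5.79×10^-8)(1.23)/(3.421e-09) = 20.82 Ω
Seg 3: A = π(d/2)² = π(1.7950e-04 m)² = 1.012e-07 m²
R_3 = (1.10×10^-7)(2.09)/(1.012e-07) = 2.271 Ω
R_total = R_1 + R_2 + R_3 = 26.1 Ω

26.1 Ω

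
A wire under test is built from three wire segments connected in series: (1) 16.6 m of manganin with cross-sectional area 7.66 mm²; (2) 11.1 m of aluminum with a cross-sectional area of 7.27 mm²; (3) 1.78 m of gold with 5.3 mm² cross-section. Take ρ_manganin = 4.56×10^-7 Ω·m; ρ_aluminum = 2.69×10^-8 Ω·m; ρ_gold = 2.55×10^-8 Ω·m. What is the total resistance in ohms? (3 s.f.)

Seg 1: A = 7.66 mm² = 7.660e-06 m²
R_1 = (4.56×10^-7)(16.6)/(7.660e-06) = 0.9882 Ω
Seg 2: A = 7.27 mm² = 7.270e-06 m²
R_2 = (2.69×10^-8)(11.1)/(7.270e-06) = 0.04107 Ω
Seg 3: A = 5.3 mm² = 5.300e-06 m²
R_3 = (2.55×10^-8)(1.78)/(5.300e-06) = 0.008564 Ω
R_total = R_1 + R_2 + R_3 = 1.04 Ω

1.04 Ω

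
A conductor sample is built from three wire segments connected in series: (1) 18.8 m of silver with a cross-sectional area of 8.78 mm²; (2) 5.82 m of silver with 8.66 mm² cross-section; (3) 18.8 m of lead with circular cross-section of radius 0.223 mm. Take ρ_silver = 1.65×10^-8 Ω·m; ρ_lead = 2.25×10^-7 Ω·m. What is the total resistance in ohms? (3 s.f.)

Seg 1: A = 8.78 mm² = 8.780e-06 m²
R_1 = (1.65×10^-8)(18.8)/(8.780e-06) = 0.03533 Ω
Seg 2: A = 8.66 mm² = 8.660e-06 m²
R_2 = (1.65×10^-8)(5.82)/(8.660e-06) = 0.01109 Ω
Seg 3: A = πr² = π(2.2300e-04 m)² = 1.562e-07 m²
R_3 = (2.25×10^-7)(18.8)/(1.562e-07) = 27.08 Ω
R_total = R_1 + R_2 + R_3 = 27.1 Ω

27.1 Ω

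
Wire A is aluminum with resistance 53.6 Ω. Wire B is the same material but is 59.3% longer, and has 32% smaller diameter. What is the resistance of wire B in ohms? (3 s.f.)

R ∝ L/d², so R_B/R_A = (1 + 59.3/100) × (1 − 32/100)⁻²
= 1.593 × 2.163 = 3.445
R_B = 3.445 × 53.6 = 185 Ω

185 Ω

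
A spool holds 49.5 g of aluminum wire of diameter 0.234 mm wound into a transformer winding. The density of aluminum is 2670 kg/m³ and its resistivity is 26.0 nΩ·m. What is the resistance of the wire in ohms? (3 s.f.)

261 Ω

ρ = 26.0 nΩ·m = 2.60×10^-8 Ω·m
A = π(d/2)² = π(1.1700e-04 m)² = 4.3005e-08 m²
L = m/(density·A) = 0.0495/(2670×4.3005e-08) = 431.1 m
R = ρL/A = (2.60×10^-8)(431.1)/(4.3005e-08) = 261 Ω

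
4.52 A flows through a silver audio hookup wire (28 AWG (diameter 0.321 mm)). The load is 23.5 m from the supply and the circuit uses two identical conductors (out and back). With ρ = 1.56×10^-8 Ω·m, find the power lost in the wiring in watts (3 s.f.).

185 W

A = π(0.321/2 mm)² = π(1.6050e-04 m)² = 8.093e-08 m²
Total conductor length (both ways) L = 2 × 23.5 = 47 m
R = ρL/A = (1.56×10^-8)(47)/(8.093e-08) = 9.06 Ω
P = I²R = (4.52)² × 9.06 = 185 W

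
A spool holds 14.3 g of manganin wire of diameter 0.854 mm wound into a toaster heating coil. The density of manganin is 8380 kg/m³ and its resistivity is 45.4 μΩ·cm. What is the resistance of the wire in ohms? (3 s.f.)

ρ = 45.4 μΩ·cm = 4.54×10^-7 Ω·m
A = π(d/2)² = π(4.2700e-04 m)² = 5.7280e-07 m²
L = m/(density·A) = 0.0143/(8380×5.7280e-07) = 2.979 m
R = ρL/A = (4.54×10^-7)(2.979)/(5.7280e-07) = 2.36 Ω

2.36 Ω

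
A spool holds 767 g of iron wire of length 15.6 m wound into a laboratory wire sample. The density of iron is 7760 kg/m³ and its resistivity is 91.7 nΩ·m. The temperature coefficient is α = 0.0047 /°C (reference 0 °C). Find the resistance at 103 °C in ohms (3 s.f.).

ρ = 91.7 nΩ·m = 9.17×10^-8 Ω·m
A = m/(density·L) = 0.767/(7760×15.6) = 6.3359e-06 m²
R = ρL/A = (9.17×10^-8)(15.6)/(6.3359e-06) = 0.2258 Ω
R(103 °C) = 0.2258 × (1 + 0.0047×103) = 0.335 Ω

0.335 Ω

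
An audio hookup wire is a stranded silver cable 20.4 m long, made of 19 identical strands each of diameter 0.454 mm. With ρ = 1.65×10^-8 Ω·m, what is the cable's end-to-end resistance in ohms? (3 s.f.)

A_strand = π(2.2700e-04 m)² = 1.619e-07 m²
R_strand = ρL/A = (1.65×10^-8)(20.4)/(1.619e-07) = 2.079 Ω
R_total = R_strand/N = 2.079/19 = 0.109 Ω

0.109 Ω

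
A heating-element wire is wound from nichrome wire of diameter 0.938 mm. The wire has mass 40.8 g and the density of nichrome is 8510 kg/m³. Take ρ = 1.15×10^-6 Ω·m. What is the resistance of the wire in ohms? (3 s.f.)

A = π(d/2)² = π(4.6900e-04 m)² = 6.9103e-07 m²
L = m/(density·A) = 0.0408/(8510×6.9103e-07) = 6.938 m
R = ρL/A = (1.15×10^-6)(6.938)/(6.9103e-07) = 11.5 Ω

11.5 Ω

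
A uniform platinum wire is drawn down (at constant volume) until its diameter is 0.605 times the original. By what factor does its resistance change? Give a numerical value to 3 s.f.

Volume constant ⇒ L' = L/r² with r = 0.605. R' = ρL'/A' = ρ(L/r²)/(πr²d₀²/4) = R/r⁴.
Factor = 7.46

7.46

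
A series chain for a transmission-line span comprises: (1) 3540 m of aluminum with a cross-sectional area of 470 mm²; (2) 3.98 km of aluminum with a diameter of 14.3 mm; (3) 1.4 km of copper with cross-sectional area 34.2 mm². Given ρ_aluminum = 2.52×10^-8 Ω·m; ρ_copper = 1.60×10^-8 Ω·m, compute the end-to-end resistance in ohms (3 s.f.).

1.47 Ω

Seg 1: A = 470 mm² = 4.700e-04 m²
R_1 = (2.52×10^-8)(3540)/(4.700e-04) = 0.1898 Ω
Seg 2: A = π(d/2)² = π(7.1500e-03 m)² = 1.606e-04 m²
R_2 = (2.52×10^-8)(3980)/(1.606e-04) = 0.6245 Ω
Seg 3: A = 34.2 mm² = 3.420e-05 m²
R_3 = (1.60×10^-8)(1400)/(3.420e-05) = 0.655 Ω
R_total = R_1 + R_2 + R_3 = 1.47 Ω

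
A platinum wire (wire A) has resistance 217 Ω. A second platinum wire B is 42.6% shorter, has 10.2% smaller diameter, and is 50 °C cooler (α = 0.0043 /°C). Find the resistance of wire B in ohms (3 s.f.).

121 Ω

R ∝ ρL/d² with ρ ∝ (1+αΔT), so R_B/R_A = (1 − 42.6/100) × (1 − 10.2/100)⁻² × (1 − 0.0043×50)
= 0.574 × 1.24 × 0.785 = 0.5588
R_B = 0.5588 × 217 = 121 Ω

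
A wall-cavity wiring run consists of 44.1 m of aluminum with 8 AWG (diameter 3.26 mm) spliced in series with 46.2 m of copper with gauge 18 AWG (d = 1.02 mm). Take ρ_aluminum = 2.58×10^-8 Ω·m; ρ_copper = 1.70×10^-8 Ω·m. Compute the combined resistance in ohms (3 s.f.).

1.10 Ω

Segment 1: A = π(3.26/2 mm)² = π(1.6300e-03 m)² = 8.347e-06 m²
R₁ = ρL/A = (2.58×10^-8)(44.1)/(8.347e-06) = 0.1363 Ω
Segment 2: A = π(1.02/2 mm)² = π(5.1000e-04 m)² = 8.171e-07 m²
R₂ = (1.70×10^-8)(46.2)/(8.171e-07) = 0.9612 Ω
R = R₁ + R₂ = 1.10 Ω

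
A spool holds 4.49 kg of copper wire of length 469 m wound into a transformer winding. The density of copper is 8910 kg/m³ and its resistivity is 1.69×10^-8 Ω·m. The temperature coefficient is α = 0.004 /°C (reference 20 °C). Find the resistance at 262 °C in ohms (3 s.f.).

A = m/(density·L) = 4.49/(8910×469) = 1.0745e-06 m²
R = ρL/A = (1.69×10^-8)(469)/(1.0745e-06) = 7.377 Ω
R(262 °C) = 7.377 × (1 + 0.004×242) = 14.5 Ω

14.5 Ω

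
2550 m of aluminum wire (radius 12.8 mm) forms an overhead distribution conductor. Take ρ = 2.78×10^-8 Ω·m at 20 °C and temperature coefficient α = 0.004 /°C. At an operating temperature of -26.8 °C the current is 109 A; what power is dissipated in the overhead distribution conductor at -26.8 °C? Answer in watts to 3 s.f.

1330 W

A = πr² = π(1.2800e-02 m)² = 5.147e-04 m²
R₍20₎ = ρL/A = (2.78×10^-8)(2550)/(5.147e-04) = 0.1377 Ω
R₍-26.8₎ = R₍20₎(1 + αΔT) = 0.1377 × (1 + 0.004×-46.8) = 0.1119 Ω
P = I²R = (109)² × 0.1119 = 1330 W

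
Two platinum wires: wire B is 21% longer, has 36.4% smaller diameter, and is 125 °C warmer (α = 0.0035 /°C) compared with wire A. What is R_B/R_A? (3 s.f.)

4.30

R ∝ ρL/d² with ρ ∝ (1+αΔT), so R_B/R_A = (1 + 21/100) × (1 − 36.4/100)⁻² × (1 + 0.0035×125)
= 1.21 × 2.472 × 1.438 = 4.30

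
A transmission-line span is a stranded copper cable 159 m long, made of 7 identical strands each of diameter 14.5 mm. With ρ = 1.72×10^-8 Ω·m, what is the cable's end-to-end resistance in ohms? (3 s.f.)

0.00237 Ω

A_strand = π(7.2500e-03 m)² = 1.651e-04 m²
R_strand = ρL/A = (1.72×10^-8)(159)/(1.651e-04) = 0.01656 Ω
R_total = R_strand/N = 0.01656/7 = 0.00237 Ω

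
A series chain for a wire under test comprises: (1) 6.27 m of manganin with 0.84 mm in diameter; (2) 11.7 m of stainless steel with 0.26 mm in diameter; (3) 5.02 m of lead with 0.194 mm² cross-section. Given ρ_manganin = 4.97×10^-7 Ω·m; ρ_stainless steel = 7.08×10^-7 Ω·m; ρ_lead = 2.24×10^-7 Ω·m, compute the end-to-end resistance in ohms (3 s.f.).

Seg 1: A = π(d/2)² = π(4.2000e-04 m)² = 5.542e-07 m²
R_1 = (4.97×10^-7)(6.27)/(5.542e-07) = 5.623 Ω
Seg 2: A = π(d/2)² = π(1.3000e-04 m)² = 5.309e-08 m²
R_2 = (7.08×10^-7)(11.7)/(5.309e-08) = 156 Ω
Seg 3: A = 0.194 mm² = 1.940e-07 m²
R_3 = (2.24×10^-7)(5.02)/(1.940e-07) = 5.796 Ω
R_total = R_1 + R_2 + R_3 = 167 Ω

167 Ω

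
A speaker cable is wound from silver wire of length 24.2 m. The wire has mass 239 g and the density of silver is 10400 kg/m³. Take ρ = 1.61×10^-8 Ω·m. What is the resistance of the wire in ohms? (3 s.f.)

A = m/(density·L) = 0.239/(10400×24.2) = 9.4962e-07 m²
R = ρL/A = (1.61×10^-8)(24.2)/(9.4962e-07) = 0.410 Ω

0.410 Ω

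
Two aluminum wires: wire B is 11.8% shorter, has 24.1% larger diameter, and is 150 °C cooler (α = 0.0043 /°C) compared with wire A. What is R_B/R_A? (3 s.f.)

0.203

R ∝ ρL/d² with ρ ∝ (1+αΔT), so R_B/R_A = (1 − 11.8/100) × (1 + 24.1/100)⁻² × (1 − 0.0043×150)
= 0.882 × 0.6493 × 0.355 = 0.203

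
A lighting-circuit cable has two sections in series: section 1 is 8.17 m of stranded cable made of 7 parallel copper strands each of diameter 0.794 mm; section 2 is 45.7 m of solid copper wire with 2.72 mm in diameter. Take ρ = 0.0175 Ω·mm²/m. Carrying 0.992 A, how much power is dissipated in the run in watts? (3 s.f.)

ρ = 0.0175 Ω·mm²/m = 1.75×10^-8 Ω·m
Section 1: A_strand = π(3.9700e-04)² = 4.951e-07 m²; R₁ = ρL/(N·A_s) = (1.75×10^-8)(8.17)/(7×4.951e-07) = 0.04125 Ω
Section 2: A = π(d/2)² = π(1.3600e-03 m)² = 5.811e-06 m²
R₂ = (1.75×10^-8)(45.7)/(5.811e-06) = 0.1376 Ω
R = R₁ + R₂ = 0.1789 Ω
P = I²R = (0.992)² × 0.1789 = 0.176 W

0.176 W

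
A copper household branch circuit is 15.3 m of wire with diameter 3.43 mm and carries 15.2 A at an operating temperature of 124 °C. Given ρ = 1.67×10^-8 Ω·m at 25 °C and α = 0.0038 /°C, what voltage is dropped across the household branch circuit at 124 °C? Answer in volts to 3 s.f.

0.578 V

A = π(d/2)² = π(1.7150e-03 m)² = 9.240e-06 m²
R₍25₎ = ρL/A = (1.67×10^-8)(15.3)/(9.240e-06) = 0.02765 Ω
R₍124₎ = R₍25₎(1 + αΔT) = 0.02765 × (1 + 0.0038×99) = 0.03805 Ω
V = IR = 15.2 × 0.03805 = 0.578 V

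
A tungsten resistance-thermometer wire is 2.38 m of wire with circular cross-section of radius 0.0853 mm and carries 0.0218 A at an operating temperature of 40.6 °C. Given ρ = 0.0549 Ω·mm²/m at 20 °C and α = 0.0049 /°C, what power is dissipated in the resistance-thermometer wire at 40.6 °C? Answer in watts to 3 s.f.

ρ = 0.0549 Ω·mm²/m = 5.49×10^-8 Ω·m
A = πr² = π(8.5300e-05 m)² = 2.286e-08 m²
R₍20₎ = ρL/A = (5.49×10^-8)(2.38)/(2.286e-08) = 5.716 Ω
R₍40.6₎ = R₍20₎(1 + αΔT) = 5.716 × (1 + 0.0049×20.6) = 6.293 Ω
P = I²R = (0.0218)² × 6.293 = 0.00299 W

0.00299 W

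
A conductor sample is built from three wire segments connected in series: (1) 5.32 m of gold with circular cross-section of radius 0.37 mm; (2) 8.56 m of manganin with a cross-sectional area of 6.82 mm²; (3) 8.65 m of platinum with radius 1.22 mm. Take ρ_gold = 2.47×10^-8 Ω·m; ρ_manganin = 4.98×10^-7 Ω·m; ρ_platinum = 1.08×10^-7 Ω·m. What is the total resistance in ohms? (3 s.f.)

Seg 1: A = πr² = π(3.7000e-04 m)² = 4.301e-07 m²
R_1 = (2.47×10^-8)(5.32)/(4.301e-07) = 0.3055 Ω
Seg 2: A = 6.82 mm² = 6.820e-06 m²
R_2 = (4.98×10^-7)(8.56)/(6.820e-06) = 0.6251 Ω
Seg 3: A = πr² = π(1.2200e-03 m)² = 4.676e-06 m²
R_3 = (1.08×10^-7)(8.65)/(4.676e-06) = 0.1998 Ω
R_total = R_1 + R_2 + R_3 = 1.13 Ω

1.13 Ω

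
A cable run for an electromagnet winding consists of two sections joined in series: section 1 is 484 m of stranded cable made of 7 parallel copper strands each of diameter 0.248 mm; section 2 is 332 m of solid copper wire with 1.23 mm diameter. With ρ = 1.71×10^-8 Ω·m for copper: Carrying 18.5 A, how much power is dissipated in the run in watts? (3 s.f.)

Section 1: A_strand = π(1.2400e-04)² = 4.831e-08 m²; R₁ = ρL/(N·A_s) = (1.71×10^-8)(484)/(7×4.831e-08) = 24.48 Ω
Section 2: A = π(d/2)² = π(6.1500e-04 m)² = 1.188e-06 m²
R₂ = (1.71×10^-8)(332)/(1.188e-06) = 4.778 Ω
R = R₁ + R₂ = 29.25 Ω
P = I²R = (18.5)² × 29.25 = 10000 W

10000 W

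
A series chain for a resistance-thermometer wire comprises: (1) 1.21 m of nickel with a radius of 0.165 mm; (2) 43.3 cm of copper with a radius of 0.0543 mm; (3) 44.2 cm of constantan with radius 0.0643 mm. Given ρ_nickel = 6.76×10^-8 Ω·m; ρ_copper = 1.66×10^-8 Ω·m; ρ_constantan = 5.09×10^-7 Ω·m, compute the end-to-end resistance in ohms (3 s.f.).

19.1 Ω

Seg 1: A = πr² = π(1.6500e-04 m)² = 8.553e-08 m²
R_1 = (6.76×10^-8)(1.21)/(8.553e-08) = 0.9563 Ω
Seg 2: A = πr² = π(5.4300e-05 m)² = 9.263e-09 m²
R_2 = (1.66×10^-8)(0.433)/(9.263e-09) = 0.776 Ω
Seg 3: A = πr² = π(6.4300e-05 m)² = 1.299e-08 m²
R_3 = (5.09×10^-7)(0.442)/(1.299e-08) = 17.32 Ω
R_total = R_1 + R_2 + R_3 = 19.1 Ω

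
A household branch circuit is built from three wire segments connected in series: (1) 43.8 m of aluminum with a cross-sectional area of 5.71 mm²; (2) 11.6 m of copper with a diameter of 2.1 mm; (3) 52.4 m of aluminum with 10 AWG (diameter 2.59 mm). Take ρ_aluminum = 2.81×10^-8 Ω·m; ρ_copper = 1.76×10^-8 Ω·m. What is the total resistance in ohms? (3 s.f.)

0.554 Ω

Seg 1: A = 5.71 mm² = 5.710e-06 m²
R_1 = (2.81×10^-8)(43.8)/(5.710e-06) = 0.2155 Ω
Seg 2: A = π(d/2)² = π(1.0500e-03 m)² = 3.464e-06 m²
R_2 = (1.76×10^-8)(11.6)/(3.464e-06) = 0.05894 Ω
Seg 3: A = π(2.59/2 mm)² = π(1.2950e-03 m)² = 5.269e-06 m²
R_3 = (2.81×10^-8)(52.4)/(5.269e-06) = 0.2795 Ω
R_total = R_1 + R_2 + R_3 = 0.554 Ω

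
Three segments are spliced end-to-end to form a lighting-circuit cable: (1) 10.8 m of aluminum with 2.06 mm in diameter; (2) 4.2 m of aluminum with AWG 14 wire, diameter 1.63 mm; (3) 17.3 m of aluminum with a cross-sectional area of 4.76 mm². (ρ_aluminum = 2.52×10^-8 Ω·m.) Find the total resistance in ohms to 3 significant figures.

Seg 1: A = π(d/2)² = π(1.0300e-03 m)² = 3.333e-06 m²
R_1 = (2.52×10^-8)(10.8)/(3.333e-06) = 0.08166 Ω
Seg 2: A = π(1.63/2 mm)² = π(8.1500e-04 m)² = 2.087e-06 m²
R_2 = (2.52×10^-8)(4.2)/(2.087e-06) = 0.05072 Ω
Seg 3: A = 4.76 mm² = 4.760e-06 m²
R_3 = (2.52×10^-8)(17.3)/(4.760e-06) = 0.09159 Ω
R_total = R_1 + R_2 + R_3 = 0.224 Ω

0.224 Ω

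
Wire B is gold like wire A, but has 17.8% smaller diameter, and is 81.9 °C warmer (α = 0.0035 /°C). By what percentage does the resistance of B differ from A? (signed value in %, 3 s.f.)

90.4%

R ∝ ρL/d² with ρ ∝ (1+αΔT), so R_B/R_A = (1 − 17.8/100)⁻² × (1 + 0.0035×81.9)
= 1.48 × 1.287 = 1.904
(R_B − R_A)/R_A = 1.904 − 1 = 90.4%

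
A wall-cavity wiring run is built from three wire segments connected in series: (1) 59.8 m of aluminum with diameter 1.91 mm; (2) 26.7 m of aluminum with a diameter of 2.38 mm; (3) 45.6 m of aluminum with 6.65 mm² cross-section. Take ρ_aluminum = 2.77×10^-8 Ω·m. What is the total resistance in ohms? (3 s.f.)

0.934 Ω

Seg 1: A = π(d/2)² = π(9.5500e-04 m)² = 2.865e-06 m²
R_1 = (2.77×10^-8)(59.8)/(2.865e-06) = 0.5781 Ω
Seg 2: A = π(d/2)² = π(1.1900e-03 m)² = 4.449e-06 m²
R_2 = (2.77×10^-8)(26.7)/(4.449e-06) = 0.1662 Ω
Seg 3: A = 6.65 mm² = 6.650e-06 m²
R_3 = (2.77×10^-8)(45.6)/(6.650e-06) = 0.1899 Ω
R_total = R_1 + R_2 + R_3 = 0.934 Ω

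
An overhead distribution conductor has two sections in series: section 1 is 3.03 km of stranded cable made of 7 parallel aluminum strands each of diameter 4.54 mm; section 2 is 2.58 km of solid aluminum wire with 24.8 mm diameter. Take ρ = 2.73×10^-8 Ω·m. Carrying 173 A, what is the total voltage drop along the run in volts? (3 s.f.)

152 V

Section 1: A_strand = π(2.2700e-03)² = 1.619e-05 m²; R₁ = ρL/(N·A_s) = (2.73×10^-8)(3030)/(7×1.619e-05) = 0.73 Ω
Section 2: A = π(d/2)² = π(1.2400e-02 m)² = 4.831e-04 m²
R₂ = (2.73×10^-8)(2580)/(4.831e-04) = 0.1458 Ω
R = R₁ + R₂ = 0.8758 Ω
V = IR = 173 × 0.8758 = 152 V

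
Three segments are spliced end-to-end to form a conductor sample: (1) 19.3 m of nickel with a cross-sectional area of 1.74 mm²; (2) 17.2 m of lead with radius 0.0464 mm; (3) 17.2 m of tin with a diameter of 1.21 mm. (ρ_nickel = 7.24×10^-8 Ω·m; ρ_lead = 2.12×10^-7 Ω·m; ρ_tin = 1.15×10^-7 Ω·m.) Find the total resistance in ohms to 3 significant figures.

542 Ω

Seg 1: A = 1.74 mm² = 1.740e-06 m²
R_1 = (7.24×10^-8)(19.3)/(1.740e-06) = 0.8031 Ω
Seg 2: A = πr² = π(4.6400e-05 m)² = 6.764e-09 m²
R_2 = (2.12×10^-7)(17.2)/(6.764e-09) = 539.1 Ω
Seg 3: A = π(d/2)² = π(6.0500e-04 m)² = 1.150e-06 m²
R_3 = (1.15×10^-7)(17.2)/(1.150e-06) = 1.72 Ω
R_total = R_1 + R_2 + R_3 = 542 Ω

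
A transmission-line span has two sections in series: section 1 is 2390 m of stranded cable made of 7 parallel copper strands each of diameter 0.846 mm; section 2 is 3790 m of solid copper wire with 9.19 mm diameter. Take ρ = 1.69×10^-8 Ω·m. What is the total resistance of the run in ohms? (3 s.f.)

Section 1: A_strand = π(4.2300e-04)² = 5.621e-07 m²; R₁ = ρL/(N·A_s) = (1.69×10^-8)(2390)/(7×5.621e-07) = 10.26 Ω
Section 2: A = π(d/2)² = π(4.5950e-03 m)² = 6.633e-05 m²
R₂ = (1.69×10^-8)(3790)/(6.633e-05) = 0.9656 Ω
R = R₁ + R₂ = 11.2 Ω

11.2 Ω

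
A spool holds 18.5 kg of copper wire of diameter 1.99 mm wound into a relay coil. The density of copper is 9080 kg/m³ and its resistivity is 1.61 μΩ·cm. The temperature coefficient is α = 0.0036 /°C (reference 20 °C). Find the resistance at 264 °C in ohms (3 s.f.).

ρ = 1.61 μΩ·cm = 1.61×10^-8 Ω·m
A = π(d/2)² = π(9.9500e-04 m)² = 3.1103e-06 m²
L = m/(density·A) = 18.5/(9080×3.1103e-06) = 655.1 m
R = ρL/A = (1.61×10^-8)(655.1)/(3.1103e-06) = 3.391 Ω
R(264 °C) = 3.391 × (1 + 0.0036×244) = 6.37 Ω

6.37 Ω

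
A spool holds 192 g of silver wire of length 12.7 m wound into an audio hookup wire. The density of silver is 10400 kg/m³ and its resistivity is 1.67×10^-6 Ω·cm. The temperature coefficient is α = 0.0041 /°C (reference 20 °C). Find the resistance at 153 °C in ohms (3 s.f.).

ρ = 1.67×10^-6 Ω·cm = 1.67×10^-8 Ω·m
A = m/(density·L) = 0.192/(10400×12.7) = 1.4537e-06 m²
R = ρL/A = (1.67×10^-8)(12.7)/(1.4537e-06) = 0.1459 Ω
R(153 °C) = 0.1459 × (1 + 0.0041×133) = 0.225 Ω

0.225 Ω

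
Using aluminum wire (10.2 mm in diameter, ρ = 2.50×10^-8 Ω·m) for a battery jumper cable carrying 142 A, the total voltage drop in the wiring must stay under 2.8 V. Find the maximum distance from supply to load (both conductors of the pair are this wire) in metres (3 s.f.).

A = π(d/2)² = π(5.1000e-03 m)² = 8.171e-05 m²
L_max = V_max·A/(2·ρI) = (2.8)(8.171e-05)/(2×2.50×10^-8×142) = 32.2 m

32.2 m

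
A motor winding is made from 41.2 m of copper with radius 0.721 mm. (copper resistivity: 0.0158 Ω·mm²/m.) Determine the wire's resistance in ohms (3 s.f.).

ρ = 0.0158 Ω·mm²/m = 1.58×10^-8 Ω·m
A = πr² = π(7.2100e-04 m)² = 1.633e-06 m²
R = ρL/A = (1.58×10^-8)(41.2 m)/(1.633e-06 m²) = 0.399 Ω

0.399 Ω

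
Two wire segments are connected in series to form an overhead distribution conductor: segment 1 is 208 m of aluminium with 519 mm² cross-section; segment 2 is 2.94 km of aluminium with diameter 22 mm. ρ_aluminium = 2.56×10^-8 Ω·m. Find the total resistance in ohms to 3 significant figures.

0.208 Ω

Segment 1: A = 519 mm² = 5.190e-04 m²
R₁ = ρL/A = (2.56×10^-8)(208)/(5.190e-04) = 0.01026 Ω
Segment 2: A = π(d/2)² = π(1.1000e-02 m)² = 3.801e-04 m²
R₂ = (2.56×10^-8)(2940)/(3.801e-04) = 0.198 Ω
R = R₁ + R₂ = 0.208 Ω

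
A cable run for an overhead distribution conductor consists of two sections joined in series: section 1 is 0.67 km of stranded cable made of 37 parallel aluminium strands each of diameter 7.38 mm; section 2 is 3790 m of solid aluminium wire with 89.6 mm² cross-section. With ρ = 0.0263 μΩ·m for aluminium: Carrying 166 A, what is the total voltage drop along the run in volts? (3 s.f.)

ρ = 0.0263 μΩ·m = 2.63×10^-8 Ω·m
Section 1: A_strand = π(3.6900e-03)² = 4.278e-05 m²; R₁ = ρL/(N·A_s) = (2.63×10^-8)(670)/(37×4.278e-05) = 0.01113 Ω
Section 2: A = 89.6 mm² = 8.960e-05 m²
R₂ = (2.63×10^-8)(3790)/(8.960e-05) = 1.112 Ω
R = R₁ + R₂ = 1.124 Ω
V = IR = 166 × 1.124 = 187 V

187 V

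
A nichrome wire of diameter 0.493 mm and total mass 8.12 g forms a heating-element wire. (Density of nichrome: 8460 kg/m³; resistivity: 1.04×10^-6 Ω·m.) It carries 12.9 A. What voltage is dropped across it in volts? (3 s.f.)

A = π(d/2)² = π(2.4650e-04 m)² = 1.9089e-07 m²
L = m/(density·A) = 0.00812/(8460×1.9089e-07) = 5.028 m
R = ρL/A = (1.04×10^-6)(5.028)/(1.9089e-07) = 27.39 Ω
V = IR = 12.9 × 27.39 = 353 V

353 V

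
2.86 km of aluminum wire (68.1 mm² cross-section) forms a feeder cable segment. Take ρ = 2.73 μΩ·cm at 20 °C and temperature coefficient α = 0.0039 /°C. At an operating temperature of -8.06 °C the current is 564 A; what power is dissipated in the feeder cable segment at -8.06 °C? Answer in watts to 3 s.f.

3.25×10^5 W

ρ = 2.73 μΩ·cm = 2.73×10^-8 Ω·m
A = 68.1 mm² = 6.810e-05 m²
R₍20₎ = ρL/A = (2.73×10^-8)(2860)/(6.810e-05) = 1.147 Ω
R₍-8.06₎ = R₍20₎(1 + αΔT) = 1.147 × (1 + 0.0039×-28.1) = 1.021 Ω
P = I²R = (564)² × 1.021 = 3.25×10^5 W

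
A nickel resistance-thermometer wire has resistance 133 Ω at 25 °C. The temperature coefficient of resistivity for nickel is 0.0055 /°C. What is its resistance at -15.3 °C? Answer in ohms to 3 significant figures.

104 Ω

ΔT = -15.3 − 25 = -40.3 °C
R = R₀(1 + αΔT) = 133 × (1 + 0.0055×-40.3) = 133 × 0.7783 = 104 Ω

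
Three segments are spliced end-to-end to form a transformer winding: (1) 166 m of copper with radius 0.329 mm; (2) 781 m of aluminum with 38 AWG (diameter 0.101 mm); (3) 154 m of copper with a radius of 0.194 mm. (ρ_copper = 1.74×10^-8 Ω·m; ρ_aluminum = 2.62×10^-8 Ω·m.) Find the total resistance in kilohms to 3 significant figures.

Seg 1: A = πr² = π(3.2900e-04 m)² = 3.400e-07 m²
R_1 = (1.74×10^-8)(166)/(3.400e-07) = 8.494 Ω
Seg 2: A = π(0.101/2 mm)² = π(5.0500e-05 m)² = 8.012e-09 m²
R_2 = (2.62×10^-8)(781)/(8.012e-09) = 2554 Ω
Seg 3: A = πr² = π(1.9400e-04 m)² = 1.182e-07 m²
R_3 = (1.74×10^-8)(154)/(1.182e-07) = 22.66 Ω
R_total = R_1 + R_2 + R_3 = 2.59 kΩ

2.59 kΩ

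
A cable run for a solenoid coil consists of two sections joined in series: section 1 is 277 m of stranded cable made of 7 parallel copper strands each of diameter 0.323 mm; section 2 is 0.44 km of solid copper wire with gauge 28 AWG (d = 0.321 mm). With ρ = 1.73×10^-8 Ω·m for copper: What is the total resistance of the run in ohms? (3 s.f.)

102 Ω

Section 1: A_strand = π(1.6150e-04)² = 8.194e-08 m²; R₁ = ρL/(N·A_s) = (1.73×10^-8)(277)/(7×8.194e-08) = 8.355 Ω
Section 2: A = π(0.321/2 mm)² = π(1.6050e-04 m)² = 8.093e-08 m²
R₂ = (1.73×10^-8)(440)/(8.093e-08) = 94.06 Ω
R = R₁ + R₂ = 102 Ω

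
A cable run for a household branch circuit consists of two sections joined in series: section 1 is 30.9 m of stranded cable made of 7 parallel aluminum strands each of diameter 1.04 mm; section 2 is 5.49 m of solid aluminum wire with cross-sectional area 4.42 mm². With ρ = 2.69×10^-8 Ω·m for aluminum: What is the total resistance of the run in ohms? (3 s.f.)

Section 1: A_strand = π(5.2000e-04)² = 8.495e-07 m²; R₁ = ρL/(N·A_s) = (2.69×10^-8)(30.9)/(7×8.495e-07) = 0.1398 Ω
Section 2: A = 4.42 mm² = 4.420e-06 m²
R₂ = (2.69×10^-8)(5.49)/(4.420e-06) = 0.03341 Ω
R = R₁ + R₂ = 0.173 Ω

0.173 Ω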